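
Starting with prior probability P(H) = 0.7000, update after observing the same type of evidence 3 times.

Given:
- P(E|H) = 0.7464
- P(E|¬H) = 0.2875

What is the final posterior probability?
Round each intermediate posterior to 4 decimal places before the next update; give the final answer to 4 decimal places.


Sequential Bayesian updating:

Initial prior: P(H) = 0.7000

Update 1:
  P(E) = 0.7464 × 0.7000 + 0.2875 × 0.3000 = 0.52248000 + 0.08625000 = 0.60873000
  P(H|E) = 0.52248000 / 0.60873000 = 0.8583

Update 2:
  P(E) = 0.7464 × 0.8583 + 0.2875 × 0.1417 = 0.64063512 + 0.04073875 = 0.68137387
  P(H|E) = 0.64063512 / 0.68137387 = 0.9402

Update 3:
  P(E) = 0.7464 × 0.9402 + 0.2875 × 0.0598 = 0.70176528 + 0.01719250 = 0.71895778
  P(H|E) = 0.70176528 / 0.71895778 = 0.9761

Final posterior: 0.9761


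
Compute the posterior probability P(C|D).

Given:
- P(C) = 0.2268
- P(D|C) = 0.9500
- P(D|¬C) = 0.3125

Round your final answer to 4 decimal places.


Bayes' theorem: P(C|D) = P(D|C) × P(C) / P(D)

Step 1: Calculate P(D) using law of total probability
P(D) = P(D|C)P(C) + P(D|¬C)P(¬C)
     = 0.9500 × 0.2268 + 0.3125 × 0.7732
     = 0.21546000 + 0.24162500
     = 0.45708500

Step 2: Apply Bayes' theorem
P(C|D) = P(D|C) × P(C) / P(D)
       = 0.21546000 / 0.45708500
       = 0.4714


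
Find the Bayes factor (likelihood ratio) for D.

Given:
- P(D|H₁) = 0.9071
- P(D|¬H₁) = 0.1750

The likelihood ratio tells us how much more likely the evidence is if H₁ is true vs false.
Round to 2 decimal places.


Likelihood Ratio (LR) = P(D|H₁) / P(D|¬H₁)

LR = 0.9071 / 0.1750
   = 5.18

The evidence is 5.18 times more likely if H₁ is true than if H₁ is false.
Since LR > 1, the evidence supports H₁ over ¬H₁.


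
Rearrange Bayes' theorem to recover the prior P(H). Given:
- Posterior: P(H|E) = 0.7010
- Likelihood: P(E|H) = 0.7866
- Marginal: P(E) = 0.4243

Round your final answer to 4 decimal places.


From Bayes' theorem: P(H|E) = P(E|H) × P(H) / P(E)

Rearranging for P(H):
P(H) = P(H|E) × P(E) / P(E|H)
     = 0.7010 × 0.4243 / 0.7866
     = 0.29743430 / 0.7866
     = 0.3781


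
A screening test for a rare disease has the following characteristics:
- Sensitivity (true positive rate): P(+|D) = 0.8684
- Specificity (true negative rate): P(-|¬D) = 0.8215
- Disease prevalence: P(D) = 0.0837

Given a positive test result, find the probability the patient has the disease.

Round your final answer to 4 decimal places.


Let D = has disease, + = positive test

Given:
- P(D) = 0.0837 (prevalence)
- P(+|D) = 0.8684 (sensitivity)
- P(-|¬D) = 0.8215 (specificity)
- P(+|¬D) = 0.1785 (false positive rate = 1 - specificity)

Step 1: Find P(+)
P(+) = P(+|D)P(D) + P(+|¬D)P(¬D)
     = 0.8684 × 0.0837 + 0.1785 × 0.9163
     = 0.07268508 + 0.16355955
     = 0.23624463

Step 2: Apply Bayes' theorem for P(D|+)
P(D|+) = P(+|D)P(D) / P(+)
       = 0.07268508 / 0.23624463
       = 0.3077


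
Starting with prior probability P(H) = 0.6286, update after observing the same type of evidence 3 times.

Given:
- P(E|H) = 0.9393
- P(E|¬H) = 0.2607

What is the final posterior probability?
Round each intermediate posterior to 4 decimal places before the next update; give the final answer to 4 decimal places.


Sequential Bayesian updating:

Initial prior: P(H) = 0.6286

Update 1:
  P(E) = 0.9393 × 0.6286 + 0.2607 × 0.3714 = 0.59044398 + 0.09682398 = 0.68726796
  P(H|E) = 0.59044398 / 0.68726796 = 0.8591

Update 2:
  P(E) = 0.9393 × 0.8591 + 0.2607 × 0.1409 = 0.80695263 + 0.03673263 = 0.84368526
  P(H|E) = 0.80695263 / 0.84368526 = 0.9565

Update 3:
  P(E) = 0.9393 × 0.9565 + 0.2607 × 0.0435 = 0.89844045 + 0.01134045 = 0.90978090
  P(H|E) = 0.89844045 / 0.90978090 = 0.9875

Final posterior: 0.9875


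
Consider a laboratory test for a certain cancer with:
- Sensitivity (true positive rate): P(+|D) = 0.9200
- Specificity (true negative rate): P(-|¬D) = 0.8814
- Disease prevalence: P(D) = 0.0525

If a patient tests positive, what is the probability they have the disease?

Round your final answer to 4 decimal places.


Let D = has disease, + = positive test

Given:
- P(D) = 0.0525 (prevalence)
- P(+|D) = 0.9200 (sensitivity)
- P(-|¬D) = 0.8814 (specificity)
- P(+|¬D) = 0.1186 (false positive rate = 1 - specificity)

Step 1: Find P(+)
P(+) = P(+|D)P(D) + P(+|¬D)P(¬D)
     = 0.9200 × 0.0525 + 0.1186 × 0.9475
     = 0.04830000 + 0.11237350
     = 0.16067350

Step 2: Apply Bayes' theorem for P(D|+)
P(D|+) = P(+|D)P(D) / P(+)
       = 0.04830000 / 0.16067350
       = 0.3006


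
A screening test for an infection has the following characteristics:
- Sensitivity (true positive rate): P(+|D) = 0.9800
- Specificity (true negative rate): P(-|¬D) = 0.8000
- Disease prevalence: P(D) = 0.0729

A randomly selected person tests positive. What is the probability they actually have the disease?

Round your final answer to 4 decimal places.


Let D = has disease, + = positive test

Given:
- P(D) = 0.0729 (prevalence)
- P(+|D) = 0.9800 (sensitivity)
- P(-|¬D) = 0.8000 (specificity)
- P(+|¬D) = 0.2000 (false positive rate = 1 - specificity)

Step 1: Find P(+)
P(+) = P(+|D)P(D) + P(+|¬D)P(¬D)
     = 0.9800 × 0.0729 + 0.2000 × 0.9271
     = 0.07144200 + 0.18542000
     = 0.25686200

Step 2: Apply Bayes' theorem for P(D|+)
P(D|+) = P(+|D)P(D) / P(+)
       = 0.07144200 / 0.25686200
       = 0.2781


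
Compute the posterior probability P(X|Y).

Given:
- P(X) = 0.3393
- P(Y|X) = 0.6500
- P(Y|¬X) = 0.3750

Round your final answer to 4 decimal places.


Bayes' theorem: P(X|Y) = P(Y|X) × P(X) / P(Y)

Step 1: Calculate P(Y) using law of total probability
P(Y) = P(Y|X)P(X) + P(Y|¬X)P(¬X)
     = 0.6500 × 0.3393 + 0.3750 × 0.6607
     = 0.22054500 + 0.24776250
     = 0.46830750

Step 2: Apply Bayes' theorem
P(X|Y) = P(Y|X) × P(X) / P(Y)
       = 0.22054500 / 0.46830750
       = 0.4709


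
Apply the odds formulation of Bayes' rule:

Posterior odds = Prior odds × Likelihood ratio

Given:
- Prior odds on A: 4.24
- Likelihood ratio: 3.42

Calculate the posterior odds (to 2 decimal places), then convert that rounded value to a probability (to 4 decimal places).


Step 1: Calculate posterior odds
Posterior odds = Prior odds × LR
               = 4.24 × 3.42
               = 14.50

Step 2: Convert to probability
P(A|E) = Posterior odds / (1 + Posterior odds)
       = 14.50 / (1 + 14.50)
       = 14.50 / 15.50
       = 0.9355

The evidence increased P(A) from 0.8092 to 0.9355.


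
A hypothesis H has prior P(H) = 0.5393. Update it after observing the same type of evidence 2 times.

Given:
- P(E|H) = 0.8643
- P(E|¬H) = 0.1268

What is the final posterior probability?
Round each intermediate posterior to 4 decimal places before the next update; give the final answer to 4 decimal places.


Sequential Bayesian updating:

Initial prior: P(H) = 0.5393

Update 1:
  P(E) = 0.8643 × 0.5393 + 0.1268 × 0.4607 = 0.46611699 + 0.05841676 = 0.52453375
  P(H|E) = 0.46611699 / 0.52453375 = 0.8886

Update 2:
  P(E) = 0.8643 × 0.8886 + 0.1268 × 0.1114 = 0.76801698 + 0.01412552 = 0.78214250
  P(H|E) = 0.76801698 / 0.78214250 = 0.9819

Final posterior: 0.9819


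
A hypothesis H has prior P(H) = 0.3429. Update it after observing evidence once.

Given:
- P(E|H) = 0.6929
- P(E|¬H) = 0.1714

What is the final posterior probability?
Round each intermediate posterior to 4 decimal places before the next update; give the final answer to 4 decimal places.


Sequential Bayesian updating:

Initial prior: P(H) = 0.3429

Update 1:
  P(E) = 0.6929 × 0.3429 + 0.1714 × 0.6571 = 0.23759541 + 0.11262694 = 0.35022235
  P(H|E) = 0.23759541 / 0.35022235 = 0.6784

Final posterior: 0.6784


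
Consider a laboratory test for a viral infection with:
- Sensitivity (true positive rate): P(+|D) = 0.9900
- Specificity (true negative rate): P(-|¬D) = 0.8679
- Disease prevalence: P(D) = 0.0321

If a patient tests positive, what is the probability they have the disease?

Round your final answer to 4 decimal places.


Let D = has disease, + = positive test

Given:
- P(D) = 0.0321 (prevalence)
- P(+|D) = 0.9900 (sensitivity)
- P(-|¬D) = 0.8679 (specificity)
- P(+|¬D) = 0.1321 (false positive rate = 1 - specificity)

Step 1: Find P(+)
P(+) = P(+|D)P(D) + P(+|¬D)P(¬D)
     = 0.9900 × 0.0321 + 0.1321 × 0.9679
     = 0.03177900 + 0.12785959
     = 0.15963859

Step 2: Apply Bayes' theorem for P(D|+)
P(D|+) = P(+|D)P(D) / P(+)
       = 0.03177900 / 0.15963859
       = 0.1991


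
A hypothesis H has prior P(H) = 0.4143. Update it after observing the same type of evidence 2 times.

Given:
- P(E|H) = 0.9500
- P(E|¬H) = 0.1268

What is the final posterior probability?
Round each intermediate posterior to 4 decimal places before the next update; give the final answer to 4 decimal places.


Sequential Bayesian updating:

Initial prior: P(H) = 0.4143

Update 1:
  P(E) = 0.9500 × 0.4143 + 0.1268 × 0.5857 = 0.39358500 + 0.07426676 = 0.46785176
  P(H|E) = 0.39358500 / 0.46785176 = 0.8413

Update 2:
  P(E) = 0.9500 × 0.8413 + 0.1268 × 0.1587 = 0.79923500 + 0.02012316 = 0.81935816
  P(H|E) = 0.79923500 / 0.81935816 = 0.9754

Final posterior: 0.9754


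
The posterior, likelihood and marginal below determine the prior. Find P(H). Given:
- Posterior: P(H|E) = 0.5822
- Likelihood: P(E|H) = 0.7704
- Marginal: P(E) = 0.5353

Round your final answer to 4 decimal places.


From Bayes' theorem: P(H|E) = P(E|H) × P(H) / P(E)

Rearranging for P(H):
P(H) = P(H|E) × P(E) / P(E|H)
     = 0.5822 × 0.5353 / 0.7704
     = 0.31165166 / 0.7704
     = 0.4045


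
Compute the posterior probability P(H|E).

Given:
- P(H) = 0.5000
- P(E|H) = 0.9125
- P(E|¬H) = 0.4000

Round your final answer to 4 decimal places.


Bayes' theorem: P(H|E) = P(E|H) × P(H) / P(E)

Step 1: Calculate P(E) using law of total probability
P(E) = P(E|H)P(H) + P(E|¬H)P(¬H)
     = 0.9125 × 0.5000 + 0.4000 × 0.5000
     = 0.45625000 + 0.20000000
     = 0.65625000

Step 2: Apply Bayes' theorem
P(H|E) = P(E|H) × P(H) / P(E)
       = 0.45625000 / 0.65625000
       = 0.6952


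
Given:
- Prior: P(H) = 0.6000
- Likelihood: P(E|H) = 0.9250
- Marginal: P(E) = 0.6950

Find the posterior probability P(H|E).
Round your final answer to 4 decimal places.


Using Bayes' theorem:

P(H|E) = P(E|H) × P(H) / P(E)
       = 0.9250 × 0.6000 / 0.6950
       = 0.55500000 / 0.6950
       = 0.7986

The evidence strengthens our belief in H.
Prior: 0.6000 → Posterior: 0.7986


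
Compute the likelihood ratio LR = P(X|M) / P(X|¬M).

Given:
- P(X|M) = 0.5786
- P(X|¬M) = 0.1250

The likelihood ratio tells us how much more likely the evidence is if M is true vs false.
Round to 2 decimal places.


Likelihood Ratio (LR) = P(X|M) / P(X|¬M)

LR = 0.5786 / 0.1250
   = 4.63

The evidence is 4.63 times more likely if M is true than if M is false.
Because LR exceeds 1, X is evidence for M.


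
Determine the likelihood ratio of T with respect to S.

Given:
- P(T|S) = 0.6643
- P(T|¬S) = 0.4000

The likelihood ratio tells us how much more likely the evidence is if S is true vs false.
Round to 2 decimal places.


Likelihood Ratio (LR) = P(T|S) / P(T|¬S)

LR = 0.6643 / 0.4000
   = 1.66

The evidence is 1.66 times more likely if S is true than if S is false.
LR > 1, so observing T raises the odds in favor of S.


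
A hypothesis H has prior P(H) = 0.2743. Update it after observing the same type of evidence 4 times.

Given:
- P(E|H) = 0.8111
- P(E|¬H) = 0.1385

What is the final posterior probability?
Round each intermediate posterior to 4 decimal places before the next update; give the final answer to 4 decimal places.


Sequential Bayesian updating:

Initial prior: P(H) = 0.2743

Update 1:
  P(E) = 0.8111 × 0.2743 + 0.1385 × 0.7257 = 0.22248473 + 0.10050945 = 0.32299418
  P(H|E) = 0.22248473 / 0.32299418 = 0.6888

Update 2:
  P(E) = 0.8111 × 0.6888 + 0.1385 × 0.3112 = 0.55868568 + 0.04310120 = 0.60178688
  P(H|E) = 0.55868568 / 0.60178688 = 0.9284

Update 3:
  P(E) = 0.8111 × 0.9284 + 0.1385 × 0.0716 = 0.75302524 + 0.00991660 = 0.76294184
  P(H|E) = 0.75302524 / 0.76294184 = 0.9870

Update 4:
  P(E) = 0.8111 × 0.9870 + 0.1385 × 0.0130 = 0.80055570 + 0.00180050 = 0.80235620
  P(H|E) = 0.80055570 / 0.80235620 = 0.9978

Final posterior: 0.9978


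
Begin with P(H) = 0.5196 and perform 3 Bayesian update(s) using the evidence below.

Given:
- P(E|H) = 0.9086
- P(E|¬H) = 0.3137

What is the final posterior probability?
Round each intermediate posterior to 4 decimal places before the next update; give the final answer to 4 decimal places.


Sequential Bayesian updating:

Initial prior: P(H) = 0.5196

Update 1:
  P(E) = 0.9086 × 0.5196 + 0.3137 × 0.4804 = 0.47210856 + 0.15070148 = 0.62281004
  P(H|E) = 0.47210856 / 0.62281004 = 0.7580

Update 2:
  P(E) = 0.9086 × 0.7580 + 0.3137 × 0.2420 = 0.68871880 + 0.07591540 = 0.76463420
  P(H|E) = 0.68871880 / 0.76463420 = 0.9007

Update 3:
  P(E) = 0.9086 × 0.9007 + 0.3137 × 0.0993 = 0.81837602 + 0.03115041 = 0.84952643
  P(H|E) = 0.81837602 / 0.84952643 = 0.9633

Final posterior: 0.9633


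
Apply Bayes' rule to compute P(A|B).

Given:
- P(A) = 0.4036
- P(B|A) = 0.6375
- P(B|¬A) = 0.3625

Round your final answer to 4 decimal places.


Bayes' theorem: P(A|B) = P(B|A) × P(A) / P(B)

Step 1: Calculate P(B) using law of total probability
P(B) = P(B|A)P(A) + P(B|¬A)P(¬A)
     = 0.6375 × 0.4036 + 0.3625 × 0.5964
     = 0.25729500 + 0.21619500
     = 0.47349000

Step 2: Apply Bayes' theorem
P(A|B) = P(B|A) × P(A) / P(B)
       = 0.25729500 / 0.47349000
       = 0.5434


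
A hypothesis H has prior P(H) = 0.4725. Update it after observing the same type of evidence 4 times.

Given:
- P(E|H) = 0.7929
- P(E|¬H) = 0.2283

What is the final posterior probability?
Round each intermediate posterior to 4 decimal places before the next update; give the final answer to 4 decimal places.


Sequential Bayesian updating:

Initial prior: P(H) = 0.4725

Update 1:
  P(E) = 0.7929 × 0.4725 + 0.2283 × 0.5275 = 0.37464525 + 0.12042825 = 0.49507350
  P(H|E) = 0.37464525 / 0.49507350 = 0.7567

Update 2:
  P(E) = 0.7929 × 0.7567 + 0.2283 × 0.2433 = 0.59998743 + 0.05554539 = 0.65553282
  P(H|E) = 0.59998743 / 0.65553282 = 0.9153

Update 3:
  P(E) = 0.7929 × 0.9153 + 0.2283 × 0.0847 = 0.72574137 + 0.01933701 = 0.74507838
  P(H|E) = 0.72574137 / 0.74507838 = 0.9740

Update 4:
  P(E) = 0.7929 × 0.9740 + 0.2283 × 0.0260 = 0.77228460 + 0.00593580 = 0.77822040
  P(H|E) = 0.77228460 / 0.77822040 = 0.9924

Final posterior: 0.9924


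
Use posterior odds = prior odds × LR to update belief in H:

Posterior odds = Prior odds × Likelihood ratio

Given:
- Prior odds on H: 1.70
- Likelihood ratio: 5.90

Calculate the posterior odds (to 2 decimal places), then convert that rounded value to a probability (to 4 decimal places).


Step 1: Calculate posterior odds
Posterior odds = Prior odds × LR
               = 1.70 × 5.90
               = 10.03

Step 2: Convert to probability
P(H|E) = Posterior odds / (1 + Posterior odds)
       = 10.03 / (1 + 10.03)
       = 10.03 / 11.03
       = 0.9093

The evidence increased P(H) from 0.6296 to 0.9093.


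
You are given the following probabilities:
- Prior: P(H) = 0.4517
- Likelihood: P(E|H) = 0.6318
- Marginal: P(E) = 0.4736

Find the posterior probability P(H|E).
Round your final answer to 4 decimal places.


Using Bayes' theorem:

P(H|E) = P(E|H) × P(H) / P(E)
       = 0.6318 × 0.4517 / 0.4736
       = 0.28538406 / 0.4736
       = 0.6026

The evidence strengthens our belief in H.
Prior: 0.4517 → Posterior: 0.6026


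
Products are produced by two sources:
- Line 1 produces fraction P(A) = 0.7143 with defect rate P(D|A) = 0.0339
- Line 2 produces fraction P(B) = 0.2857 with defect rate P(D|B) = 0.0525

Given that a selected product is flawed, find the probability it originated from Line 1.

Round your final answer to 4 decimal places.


Let A = from Line 1, D = flawed

Given:
- P(A) = 0.7143, P(B) = 0.2857
- P(D|A) = 0.0339, P(D|B) = 0.0525

Step 1: Find P(D)
P(D) = P(D|A)P(A) + P(D|B)P(B)
     = 0.0339 × 0.7143 + 0.0525 × 0.2857
     = 0.02421477 + 0.01499925
     = 0.03921402

Step 2: Apply Bayes' theorem
P(A|D) = P(D|A)P(A) / P(D)
       = 0.02421477 / 0.03921402
       = 0.6175


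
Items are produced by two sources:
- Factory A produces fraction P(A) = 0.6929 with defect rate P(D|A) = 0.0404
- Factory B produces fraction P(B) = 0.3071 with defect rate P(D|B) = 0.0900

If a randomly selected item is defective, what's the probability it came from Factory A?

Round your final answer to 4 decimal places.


Let A = from Factory A, D = defective

Given:
- P(A) = 0.6929, P(B) = 0.3071
- P(D|A) = 0.0404, P(D|B) = 0.0900

Step 1: Find P(D)
P(D) = P(D|A)P(A) + P(D|B)P(B)
     = 0.0404 × 0.6929 + 0.0900 × 0.3071
     = 0.02799316 + 0.02763900
     = 0.05563216

Step 2: Apply Bayes' theorem
P(A|D) = P(D|A)P(A) / P(D)
       = 0.02799316 / 0.05563216
       = 0.5032


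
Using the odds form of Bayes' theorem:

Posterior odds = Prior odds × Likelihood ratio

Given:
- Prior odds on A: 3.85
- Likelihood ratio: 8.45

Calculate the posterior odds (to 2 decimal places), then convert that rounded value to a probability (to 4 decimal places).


Step 1: Calculate posterior odds
Posterior odds = Prior odds × LR
               = 3.85 × 8.45
               = 32.53

Step 2: Convert to probability
P(A|E) = Posterior odds / (1 + Posterior odds)
       = 32.53 / (1 + 32.53)
       = 32.53 / 33.53
       = 0.9702

The evidence increased P(A) from 0.7938 to 0.9702.


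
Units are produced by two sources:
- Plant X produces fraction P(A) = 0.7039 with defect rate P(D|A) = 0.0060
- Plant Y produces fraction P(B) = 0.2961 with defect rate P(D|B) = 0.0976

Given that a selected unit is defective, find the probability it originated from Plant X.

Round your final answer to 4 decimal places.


Let A = from Plant X, D = defective

Given:
- P(A) = 0.7039, P(B) = 0.2961
- P(D|A) = 0.0060, P(D|B) = 0.0976

Step 1: Find P(D)
P(D) = P(D|A)P(A) + P(D|B)P(B)
     = 0.0060 × 0.7039 + 0.0976 × 0.2961
     = 0.00422340 + 0.02889936
     = 0.03312276

Step 2: Apply Bayes' theorem
P(A|D) = P(D|A)P(A) / P(D)
       = 0.00422340 / 0.03312276
       = 0.1275


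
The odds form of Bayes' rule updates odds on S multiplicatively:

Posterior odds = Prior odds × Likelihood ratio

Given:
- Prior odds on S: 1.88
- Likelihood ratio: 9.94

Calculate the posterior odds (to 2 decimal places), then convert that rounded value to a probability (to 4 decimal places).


Step 1: Calculate posterior odds
Posterior odds = Prior odds × LR
               = 1.88 × 9.94
               = 18.69

Step 2: Convert to probability
P(S|E) = Posterior odds / (1 + Posterior odds)
       = 18.69 / (1 + 18.69)
       = 18.69 / 19.69
       = 0.9492

The evidence increased P(S) from 0.6528 to 0.9492.


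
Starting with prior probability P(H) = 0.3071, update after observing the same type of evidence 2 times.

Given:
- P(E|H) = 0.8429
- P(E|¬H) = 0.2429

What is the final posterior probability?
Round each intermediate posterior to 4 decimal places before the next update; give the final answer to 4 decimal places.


Sequential Bayesian updating:

Initial prior: P(H) = 0.3071

Update 1:
  P(E) = 0.8429 × 0.3071 + 0.2429 × 0.6929 = 0.25885459 + 0.16830541 = 0.42716000
  P(H|E) = 0.25885459 / 0.42716000 = 0.6060

Update 2:
  P(E) = 0.8429 × 0.6060 + 0.2429 × 0.3940 = 0.51079740 + 0.09570260 = 0.60650000
  P(H|E) = 0.51079740 / 0.60650000 = 0.8422

Final posterior: 0.8422


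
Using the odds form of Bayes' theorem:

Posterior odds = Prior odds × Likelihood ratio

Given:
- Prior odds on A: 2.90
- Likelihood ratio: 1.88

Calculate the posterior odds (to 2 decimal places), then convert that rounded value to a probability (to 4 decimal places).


Step 1: Calculate posterior odds
Posterior odds = Prior odds × LR
               = 2.90 × 1.88
               = 5.45

Step 2: Convert to probability
P(A|E) = Posterior odds / (1 + Posterior odds)
       = 5.45 / (1 + 5.45)
       = 5.45 / 6.45
       = 0.8450

The evidence increased P(A) from 0.7436 to 0.8450.


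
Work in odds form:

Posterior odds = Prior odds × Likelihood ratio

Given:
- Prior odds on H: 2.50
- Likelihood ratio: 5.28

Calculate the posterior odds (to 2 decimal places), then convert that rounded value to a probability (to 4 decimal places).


Step 1: Calculate posterior odds
Posterior odds = Prior odds × LR
               = 2.50 × 5.28
               = 13.20

Step 2: Convert to probability
P(H|E) = Posterior odds / (1 + Posterior odds)
       = 13.20 / (1 + 13.20)
       = 13.20 / 14.20
       = 0.9296

The evidence increased P(H) from 0.7143 to 0.9296.


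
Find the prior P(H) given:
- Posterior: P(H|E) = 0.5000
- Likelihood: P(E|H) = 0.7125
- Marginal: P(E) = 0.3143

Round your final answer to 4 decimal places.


From Bayes' theorem: P(H|E) = P(E|H) × P(H) / P(E)

Rearranging for P(H):
P(H) = P(H|E) × P(E) / P(E|H)
     = 0.5000 × 0.3143 / 0.7125
     = 0.15715000 / 0.7125
     = 0.2206


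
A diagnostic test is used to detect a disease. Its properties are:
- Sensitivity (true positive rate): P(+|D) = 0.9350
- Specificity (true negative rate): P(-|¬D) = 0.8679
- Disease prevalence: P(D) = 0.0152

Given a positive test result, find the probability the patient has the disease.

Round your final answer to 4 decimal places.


Let D = has disease, + = positive test

Given:
- P(D) = 0.0152 (prevalence)
- P(+|D) = 0.9350 (sensitivity)
- P(-|¬D) = 0.8679 (specificity)
- P(+|¬D) = 0.1321 (false positive rate = 1 - specificity)

Step 1: Find P(+)
P(+) = P(+|D)P(D) + P(+|¬D)P(¬D)
     = 0.9350 × 0.0152 + 0.1321 × 0.9848
     = 0.01421200 + 0.13009208
     = 0.14430408

Step 2: Apply Bayes' theorem for P(D|+)
P(D|+) = P(+|D)P(D) / P(+)
       = 0.01421200 / 0.14430408
       = 0.0985


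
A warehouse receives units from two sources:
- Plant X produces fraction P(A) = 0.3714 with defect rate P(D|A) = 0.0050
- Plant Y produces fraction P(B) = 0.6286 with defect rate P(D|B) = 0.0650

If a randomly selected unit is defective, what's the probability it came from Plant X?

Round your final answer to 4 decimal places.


Let A = from Plant X, D = defective

Given:
- P(A) = 0.3714, P(B) = 0.6286
- P(D|A) = 0.0050, P(D|B) = 0.0650

Step 1: Find P(D)
P(D) = P(D|A)P(A) + P(D|B)P(B)
     = 0.0050 × 0.3714 + 0.0650 × 0.6286
     = 0.00185700 + 0.04085900
     = 0.04271600

Step 2: Apply Bayes' theorem
P(A|D) = P(D|A)P(A) / P(D)
       = 0.00185700 / 0.04271600
       = 0.0435


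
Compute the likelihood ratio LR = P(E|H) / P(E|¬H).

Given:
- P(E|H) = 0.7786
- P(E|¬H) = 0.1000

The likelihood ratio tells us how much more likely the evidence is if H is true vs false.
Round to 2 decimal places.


Likelihood Ratio (LR) = P(E|H) / P(E|¬H)

LR = 0.7786 / 0.1000
   = 7.79

The evidence is 7.79 times more likely if H is true than if H is false.
LR > 1, so observing E raises the odds in favor of H.


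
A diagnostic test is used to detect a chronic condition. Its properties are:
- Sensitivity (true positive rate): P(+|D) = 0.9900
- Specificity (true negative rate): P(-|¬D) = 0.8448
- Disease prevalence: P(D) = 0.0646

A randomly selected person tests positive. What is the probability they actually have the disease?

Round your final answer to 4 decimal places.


Let D = has disease, + = positive test

Given:
- P(D) = 0.0646 (prevalence)
- P(+|D) = 0.9900 (sensitivity)
- P(-|¬D) = 0.8448 (specificity)
- P(+|¬D) = 0.1552 (false positive rate = 1 - specificity)

Step 1: Find P(+)
P(+) = P(+|D)P(D) + P(+|¬D)P(¬D)
     = 0.9900 × 0.0646 + 0.1552 × 0.9354
     = 0.06395400 + 0.14517408
     = 0.20912808

Step 2: Apply Bayes' theorem for P(D|+)
P(D|+) = P(+|D)P(D) / P(+)
       = 0.06395400 / 0.20912808
       = 0.3058


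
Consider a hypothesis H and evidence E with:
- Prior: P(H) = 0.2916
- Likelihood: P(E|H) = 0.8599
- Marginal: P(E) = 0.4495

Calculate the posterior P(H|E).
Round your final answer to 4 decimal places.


Using Bayes' theorem:

P(H|E) = P(E|H) × P(H) / P(E)
       = 0.8599 × 0.2916 / 0.4495
       = 0.25074684 / 0.4495
       = 0.5578

The evidence strengthens our belief in H.
Prior: 0.2916 → Posterior: 0.5578


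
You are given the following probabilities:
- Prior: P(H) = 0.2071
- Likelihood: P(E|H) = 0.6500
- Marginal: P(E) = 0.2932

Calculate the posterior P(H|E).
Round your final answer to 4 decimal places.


Using Bayes' theorem:

P(H|E) = P(E|H) × P(H) / P(E)
       = 0.6500 × 0.2071 / 0.2932
       = 0.13461500 / 0.2932
       = 0.4591

The evidence strengthens our belief in H.
Prior: 0.2071 → Posterior: 0.4591


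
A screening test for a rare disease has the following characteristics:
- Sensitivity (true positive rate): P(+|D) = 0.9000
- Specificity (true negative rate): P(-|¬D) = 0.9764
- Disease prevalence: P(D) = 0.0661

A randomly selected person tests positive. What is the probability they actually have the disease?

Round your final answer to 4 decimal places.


Let D = has disease, + = positive test

Given:
- P(D) = 0.0661 (prevalence)
- P(+|D) = 0.9000 (sensitivity)
- P(-|¬D) = 0.9764 (specificity)
- P(+|¬D) = 0.0236 (false positive rate = 1 - specificity)

Step 1: Find P(+)
P(+) = P(+|D)P(D) + P(+|¬D)P(¬D)
     = 0.9000 × 0.0661 + 0.0236 × 0.9339
     = 0.05949000 + 0.02204004
     = 0.08153004

Step 2: Apply Bayes' theorem for P(D|+)
P(D|+) = P(+|D)P(D) / P(+)
       = 0.05949000 / 0.08153004
       = 0.7297


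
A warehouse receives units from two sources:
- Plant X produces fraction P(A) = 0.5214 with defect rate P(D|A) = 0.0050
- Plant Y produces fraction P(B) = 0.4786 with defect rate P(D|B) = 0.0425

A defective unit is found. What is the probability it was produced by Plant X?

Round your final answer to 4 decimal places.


Let A = from Plant X, D = defective

Given:
- P(A) = 0.5214, P(B) = 0.4786
- P(D|A) = 0.0050, P(D|B) = 0.0425

Step 1: Find P(D)
P(D) = P(D|A)P(A) + P(D|B)P(B)
     = 0.0050 × 0.5214 + 0.0425 × 0.4786
     = 0.00260700 + 0.02034050
     = 0.02294750

Step 2: Apply Bayes' theorem
P(A|D) = P(D|A)P(A) / P(D)
       = 0.00260700 / 0.02294750
       = 0.1136


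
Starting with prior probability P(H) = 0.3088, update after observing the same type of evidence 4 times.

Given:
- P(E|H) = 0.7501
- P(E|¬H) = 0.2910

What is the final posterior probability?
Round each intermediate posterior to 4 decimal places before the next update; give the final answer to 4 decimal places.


Sequential Bayesian updating:

Initial prior: P(H) = 0.3088

Update 1:
  P(E) = 0.7501 × 0.3088 + 0.2910 × 0.6912 = 0.23163088 + 0.20113920 = 0.43277008
  P(H|E) = 0.23163088 / 0.43277008 = 0.5352

Update 2:
  P(E) = 0.7501 × 0.5352 + 0.2910 × 0.4648 = 0.40145352 + 0.13525680 = 0.53671032
  P(H|E) = 0.40145352 / 0.53671032 = 0.7480

Update 3:
  P(E) = 0.7501 × 0.7480 + 0.2910 × 0.2520 = 0.56107480 + 0.07333200 = 0.63440680
  P(H|E) = 0.56107480 / 0.63440680 = 0.8844

Update 4:
  P(E) = 0.7501 × 0.8844 + 0.2910 × 0.1156 = 0.66338844 + 0.03363960 = 0.69702804
  P(H|E) = 0.66338844 / 0.69702804 = 0.9517

Final posterior: 0.9517


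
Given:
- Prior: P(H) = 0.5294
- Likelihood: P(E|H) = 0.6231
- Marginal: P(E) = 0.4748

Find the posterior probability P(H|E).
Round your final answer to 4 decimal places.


Using Bayes' theorem:

P(H|E) = P(E|H) × P(H) / P(E)
       = 0.6231 × 0.5294 / 0.4748
       = 0.32986914 / 0.4748
       = 0.6948

The evidence strengthens our belief in H.
Prior: 0.5294 → Posterior: 0.6948


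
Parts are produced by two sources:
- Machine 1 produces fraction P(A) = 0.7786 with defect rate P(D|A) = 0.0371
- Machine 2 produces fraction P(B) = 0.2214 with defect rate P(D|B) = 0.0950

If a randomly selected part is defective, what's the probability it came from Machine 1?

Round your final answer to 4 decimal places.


Let A = from Machine 1, D = defective

Given:
- P(A) = 0.7786, P(B) = 0.2214
- P(D|A) = 0.0371, P(D|B) = 0.0950

Step 1: Find P(D)
P(D) = P(D|A)P(A) + P(D|B)P(B)
     = 0.0371 × 0.7786 + 0.0950 × 0.2214
     = 0.02888606 + 0.02103300
     = 0.04991906

Step 2: Apply Bayes' theorem
P(A|D) = P(D|A)P(A) / P(D)
       = 0.02888606 / 0.04991906
       = 0.5787


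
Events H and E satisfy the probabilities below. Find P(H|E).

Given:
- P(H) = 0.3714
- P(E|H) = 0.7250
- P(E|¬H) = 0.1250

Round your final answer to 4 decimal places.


Bayes' theorem: P(H|E) = P(E|H) × P(H) / P(E)

Step 1: Calculate P(E) using law of total probability
P(E) = P(E|H)P(H) + P(E|¬H)P(¬H)
     = 0.7250 × 0.3714 + 0.1250 × 0.6286
     = 0.26926500 + 0.07857500
     = 0.34784000

Step 2: Apply Bayes' theorem
P(H|E) = P(E|H) × P(H) / P(E)
       = 0.26926500 / 0.34784000
       = 0.7741


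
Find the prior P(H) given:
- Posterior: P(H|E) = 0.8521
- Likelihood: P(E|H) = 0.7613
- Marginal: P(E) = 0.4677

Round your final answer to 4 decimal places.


From Bayes' theorem: P(H|E) = P(E|H) × P(H) / P(E)

Rearranging for P(H):
P(H) = P(H|E) × P(E) / P(E|H)
     = 0.8521 × 0.4677 / 0.7613
     = 0.39852717 / 0.7613
     = 0.5235


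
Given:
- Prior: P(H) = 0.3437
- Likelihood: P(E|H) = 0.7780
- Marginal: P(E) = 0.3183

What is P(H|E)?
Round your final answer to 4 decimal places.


Using Bayes' theorem:

P(H|E) = P(E|H) × P(H) / P(E)
       = 0.7780 × 0.3437 / 0.3183
       = 0.26739860 / 0.3183
       = 0.8401

The evidence strengthens our belief in H.
Prior: 0.3437 → Posterior: 0.8401


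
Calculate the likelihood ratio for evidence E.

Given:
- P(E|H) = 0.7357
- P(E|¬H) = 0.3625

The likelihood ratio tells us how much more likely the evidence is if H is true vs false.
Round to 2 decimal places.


Likelihood Ratio (LR) = P(E|H) / P(E|¬H)

LR = 0.7357 / 0.3625
   = 2.03

The evidence is 2.03 times more likely if H is true than if H is false.
Since LR > 1, the evidence supports H over ¬H.


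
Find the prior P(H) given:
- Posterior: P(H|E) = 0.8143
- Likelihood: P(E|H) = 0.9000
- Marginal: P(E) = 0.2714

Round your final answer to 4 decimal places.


From Bayes' theorem: P(H|E) = P(E|H) × P(H) / P(E)

Rearranging for P(H):
P(H) = P(H|E) × P(E) / P(E|H)
     = 0.8143 × 0.2714 / 0.9000
     = 0.22100102 / 0.9000
     = 0.2456


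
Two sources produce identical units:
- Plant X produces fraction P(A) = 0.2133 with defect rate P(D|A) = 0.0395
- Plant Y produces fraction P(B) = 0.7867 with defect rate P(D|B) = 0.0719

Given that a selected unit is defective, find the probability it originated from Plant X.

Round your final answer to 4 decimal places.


Let A = from Plant X, D = defective

Given:
- P(A) = 0.2133, P(B) = 0.7867
- P(D|A) = 0.0395, P(D|B) = 0.0719

Step 1: Find P(D)
P(D) = P(D|A)P(A) + P(D|B)P(B)
     = 0.0395 × 0.2133 + 0.0719 × 0.7867
     = 0.00842535 + 0.05656373
     = 0.06498908

Step 2: Apply Bayes' theorem
P(A|D) = P(D|A)P(A) / P(D)
       = 0.00842535 / 0.06498908
       = 0.1296


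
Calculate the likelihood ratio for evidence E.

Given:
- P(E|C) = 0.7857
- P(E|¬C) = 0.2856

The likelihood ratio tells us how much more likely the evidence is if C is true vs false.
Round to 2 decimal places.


Likelihood Ratio (LR) = P(E|C) / P(E|¬C)

LR = 0.7857 / 0.2856
   = 2.75

The evidence is 2.75 times more likely if C is true than if C is false.
LR > 1, so observing E raises the odds in favor of C.


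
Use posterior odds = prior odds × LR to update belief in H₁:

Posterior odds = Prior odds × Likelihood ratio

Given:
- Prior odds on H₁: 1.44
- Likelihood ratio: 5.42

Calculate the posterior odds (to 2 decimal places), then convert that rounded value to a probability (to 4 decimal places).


Step 1: Calculate posterior odds
Posterior odds = Prior odds × LR
               = 1.44 × 5.42
               = 7.80

Step 2: Convert to probability
P(H₁|E) = Posterior odds / (1 + Posterior odds)
       = 7.80 / (1 + 7.80)
       = 7.80 / 8.80
       = 0.8864

The evidence increased P(H₁) from 0.5902 to 0.8864.


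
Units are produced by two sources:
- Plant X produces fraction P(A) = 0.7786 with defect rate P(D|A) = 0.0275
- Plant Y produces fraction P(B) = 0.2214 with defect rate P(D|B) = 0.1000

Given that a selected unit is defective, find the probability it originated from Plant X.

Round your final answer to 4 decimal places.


Let A = from Plant X, D = defective

Given:
- P(A) = 0.7786, P(B) = 0.2214
- P(D|A) = 0.0275, P(D|B) = 0.1000

Step 1: Find P(D)
P(D) = P(D|A)P(A) + P(D|B)P(B)
     = 0.0275 × 0.7786 + 0.1000 × 0.2214
     = 0.02141150 + 0.02214000
     = 0.04355150

Step 2: Apply Bayes' theorem
P(A|D) = P(D|A)P(A) / P(D)
       = 0.02141150 / 0.04355150
       = 0.4916


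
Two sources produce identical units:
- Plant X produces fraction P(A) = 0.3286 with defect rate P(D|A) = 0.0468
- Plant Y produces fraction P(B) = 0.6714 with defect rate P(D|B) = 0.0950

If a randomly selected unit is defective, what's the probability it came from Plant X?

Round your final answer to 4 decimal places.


Let A = from Plant X, D = defective

Given:
- P(A) = 0.3286, P(B) = 0.6714
- P(D|A) = 0.0468, P(D|B) = 0.0950

Step 1: Find P(D)
P(D) = P(D|A)P(A) + P(D|B)P(B)
     = 0.0468 × 0.3286 + 0.0950 × 0.6714
     = 0.01537848 + 0.06378300
     = 0.07916148

Step 2: Apply Bayes' theorem
P(A|D) = P(D|A)P(A) / P(D)
       = 0.01537848 / 0.07916148
       = 0.1943


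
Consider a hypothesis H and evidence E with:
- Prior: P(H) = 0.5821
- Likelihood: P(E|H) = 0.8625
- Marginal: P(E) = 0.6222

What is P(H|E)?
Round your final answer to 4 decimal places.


Using Bayes' theorem:

P(H|E) = P(E|H) × P(H) / P(E)
       = 0.8625 × 0.5821 / 0.6222
       = 0.50206125 / 0.6222
       = 0.8069

The evidence strengthens our belief in H.
Prior: 0.5821 → Posterior: 0.8069


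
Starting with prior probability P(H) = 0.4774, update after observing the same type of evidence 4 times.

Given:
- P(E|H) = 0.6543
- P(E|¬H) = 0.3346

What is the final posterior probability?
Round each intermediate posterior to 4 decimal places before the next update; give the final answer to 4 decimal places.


Sequential Bayesian updating:

Initial prior: P(H) = 0.4774

Update 1:
  P(E) = 0.6543 × 0.4774 + 0.3346 × 0.5226 = 0.31236282 + 0.17486196 = 0.48722478
  P(H|E) = 0.31236282 / 0.48722478 = 0.6411

Update 2:
  P(E) = 0.6543 × 0.6411 + 0.3346 × 0.3589 = 0.41947173 + 0.12008794 = 0.53955967
  P(H|E) = 0.41947173 / 0.53955967 = 0.7774

Update 3:
  P(E) = 0.6543 × 0.7774 + 0.3346 × 0.2226 = 0.50865282 + 0.07448196 = 0.58313478
  P(H|E) = 0.50865282 / 0.58313478 = 0.8723

Update 4:
  P(E) = 0.6543 × 0.8723 + 0.3346 × 0.1277 = 0.57074589 + 0.04272842 = 0.61347431
  P(H|E) = 0.57074589 / 0.61347431 = 0.9304

Final posterior: 0.9304


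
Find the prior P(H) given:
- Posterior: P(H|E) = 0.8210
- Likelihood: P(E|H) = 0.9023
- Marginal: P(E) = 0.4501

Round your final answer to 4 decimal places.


From Bayes' theorem: P(H|E) = P(E|H) × P(H) / P(E)

Rearranging for P(H):
P(H) = P(H|E) × P(E) / P(E|H)
     = 0.8210 × 0.4501 / 0.9023
     = 0.36953210 / 0.9023
     = 0.4095


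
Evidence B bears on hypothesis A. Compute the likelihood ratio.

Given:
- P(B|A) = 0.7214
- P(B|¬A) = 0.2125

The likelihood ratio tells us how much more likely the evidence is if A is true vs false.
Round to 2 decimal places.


Likelihood Ratio (LR) = P(B|A) / P(B|¬A)

LR = 0.7214 / 0.2125
   = 3.39

The evidence is 3.39 times more likely if A is true than if A is false.
Because LR exceeds 1, B is evidence for A.


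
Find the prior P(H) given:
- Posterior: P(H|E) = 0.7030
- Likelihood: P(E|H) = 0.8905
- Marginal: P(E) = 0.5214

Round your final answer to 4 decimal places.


From Bayes' theorem: P(H|E) = P(E|H) × P(H) / P(E)

Rearranging for P(H):
P(H) = P(H|E) × P(E) / P(E|H)
     = 0.7030 × 0.5214 / 0.8905
     = 0.36654420 / 0.8905
     = 0.4116


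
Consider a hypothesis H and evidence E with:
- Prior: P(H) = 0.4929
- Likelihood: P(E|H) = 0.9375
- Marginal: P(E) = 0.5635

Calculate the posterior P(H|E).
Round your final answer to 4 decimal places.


Using Bayes' theorem:

P(H|E) = P(E|H) × P(H) / P(E)
       = 0.9375 × 0.4929 / 0.5635
       = 0.46209375 / 0.5635
       = 0.8200

The evidence strengthens our belief in H.
Prior: 0.4929 → Posterior: 0.8200


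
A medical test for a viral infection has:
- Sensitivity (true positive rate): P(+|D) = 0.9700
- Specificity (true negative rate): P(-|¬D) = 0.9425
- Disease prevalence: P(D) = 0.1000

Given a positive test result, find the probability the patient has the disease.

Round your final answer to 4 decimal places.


Let D = has disease, + = positive test

Given:
- P(D) = 0.1000 (prevalence)
- P(+|D) = 0.9700 (sensitivity)
- P(-|¬D) = 0.9425 (specificity)
- P(+|¬D) = 0.0575 (false positive rate = 1 - specificity)

Step 1: Find P(+)
P(+) = P(+|D)P(D) + P(+|¬D)P(¬D)
     = 0.9700 × 0.1000 + 0.0575 × 0.9000
     = 0.09700000 + 0.05175000
     = 0.14875000

Step 2: Apply Bayes' theorem for P(D|+)
P(D|+) = P(+|D)P(D) / P(+)
       = 0.09700000 / 0.14875000
       = 0.6521


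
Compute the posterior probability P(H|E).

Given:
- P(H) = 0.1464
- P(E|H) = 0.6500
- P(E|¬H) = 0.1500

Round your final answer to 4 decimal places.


Bayes' theorem: P(H|E) = P(E|H) × P(H) / P(E)

Step 1: Calculate P(E) using law of total probability
P(E) = P(E|H)P(H) + P(E|¬H)P(¬H)
     = 0.6500 × 0.1464 + 0.1500 × 0.8536
     = 0.09516000 + 0.12804000
     = 0.22320000

Step 2: Apply Bayes' theorem
P(H|E) = P(E|H) × P(H) / P(E)
       = 0.09516000 / 0.22320000
       = 0.4263


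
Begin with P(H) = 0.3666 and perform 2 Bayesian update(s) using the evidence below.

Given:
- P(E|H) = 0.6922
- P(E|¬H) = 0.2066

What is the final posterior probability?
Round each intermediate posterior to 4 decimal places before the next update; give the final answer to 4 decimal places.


Sequential Bayesian updating:

Initial prior: P(H) = 0.3666

Update 1:
  P(E) = 0.6922 × 0.3666 + 0.2066 × 0.6334 = 0.25376052 + 0.13086044 = 0.38462096
  P(H|E) = 0.25376052 / 0.38462096 = 0.6598

Update 2:
  P(E) = 0.6922 × 0.6598 + 0.2066 × 0.3402 = 0.45671356 + 0.07028532 = 0.52699888
  P(H|E) = 0.45671356 / 0.52699888 = 0.8666

Final posterior: 0.8666


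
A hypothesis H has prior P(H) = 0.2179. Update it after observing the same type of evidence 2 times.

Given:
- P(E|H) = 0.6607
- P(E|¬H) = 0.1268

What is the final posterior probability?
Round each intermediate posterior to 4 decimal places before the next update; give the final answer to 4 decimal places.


Sequential Bayesian updating:

Initial prior: P(H) = 0.2179

Update 1:
  P(E) = 0.6607 × 0.2179 + 0.1268 × 0.7821 = 0.14396653 + 0.09917028 = 0.24313681
  P(H|E) = 0.14396653 / 0.24313681 = 0.5921

Update 2:
  P(E) = 0.6607 × 0.5921 + 0.1268 × 0.4079 = 0.39120047 + 0.05172172 = 0.44292219
  P(H|E) = 0.39120047 / 0.44292219 = 0.8832

Final posterior: 0.8832


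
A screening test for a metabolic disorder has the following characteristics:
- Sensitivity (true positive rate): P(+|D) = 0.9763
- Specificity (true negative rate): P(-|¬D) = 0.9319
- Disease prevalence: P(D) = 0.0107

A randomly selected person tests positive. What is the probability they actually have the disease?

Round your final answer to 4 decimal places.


Let D = has disease, + = positive test

Given:
- P(D) = 0.0107 (prevalence)
- P(+|D) = 0.9763 (sensitivity)
- P(-|¬D) = 0.9319 (specificity)
- P(+|¬D) = 0.0681 (false positive rate = 1 - specificity)

Step 1: Find P(+)
P(+) = P(+|D)P(D) + P(+|¬D)P(¬D)
     = 0.9763 × 0.0107 + 0.0681 × 0.9893
     = 0.01044641 + 0.06737133
     = 0.07781774

Step 2: Apply Bayes' theorem for P(D|+)
P(D|+) = P(+|D)P(D) / P(+)
       = 0.01044641 / 0.07781774
       = 0.1342


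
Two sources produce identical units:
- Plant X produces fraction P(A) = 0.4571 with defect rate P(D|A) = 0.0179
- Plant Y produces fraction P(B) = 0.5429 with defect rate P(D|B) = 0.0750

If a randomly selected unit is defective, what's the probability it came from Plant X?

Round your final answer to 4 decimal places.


Let A = from Plant X, D = defective

Given:
- P(A) = 0.4571, P(B) = 0.5429
- P(D|A) = 0.0179, P(D|B) = 0.0750

Step 1: Find P(D)
P(D) = P(D|A)P(A) + P(D|B)P(B)
     = 0.0179 × 0.4571 + 0.0750 × 0.5429
     = 0.00818209 + 0.04071750
     = 0.04889959

Step 2: Apply Bayes' theorem
P(A|D) = P(D|A)P(A) / P(D)
       = 0.00818209 / 0.04889959
       = 0.1673
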